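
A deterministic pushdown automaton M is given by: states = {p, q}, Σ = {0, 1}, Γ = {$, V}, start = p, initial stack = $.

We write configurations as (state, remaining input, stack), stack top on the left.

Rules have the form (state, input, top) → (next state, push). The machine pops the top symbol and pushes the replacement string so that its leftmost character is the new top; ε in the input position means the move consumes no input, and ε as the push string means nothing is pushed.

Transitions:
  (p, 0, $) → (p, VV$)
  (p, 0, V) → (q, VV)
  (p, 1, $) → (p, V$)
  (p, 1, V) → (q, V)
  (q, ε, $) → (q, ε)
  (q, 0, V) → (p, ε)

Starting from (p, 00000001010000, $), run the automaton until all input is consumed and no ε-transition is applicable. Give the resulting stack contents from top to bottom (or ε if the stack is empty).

(p, 00000001010000, $)
  read 0, top $: go to p, push VV$ → (p, 0000001010000, VV$)
  read 0, top V: go to q, push VV → (q, 000001010000, VVV$)
  read 0, top V: go to p, push ε → (p, 00001010000, VV$)
  read 0, top V: go to q, push VV → (q, 0001010000, VVV$)
  read 0, top V: go to p, push ε → (p, 001010000, VV$)
  read 0, top V: go to q, push VV → (q, 01010000, VVV$)
  read 0, top V: go to p, push ε → (p, 1010000, VV$)
  read 1, top V: go to q, push V → (q, 010000, VV$)
  read 0, top V: go to p, push ε → (p, 10000, V$)
  read 1, top V: go to q, push V → (q, 0000, V$)
  read 0, top V: go to p, push ε → (p, 000, $)
  read 0, top $: go to p, push VV$ → (p, 00, VV$)
  read 0, top V: go to q, push VV → (q, 0, VVV$)
  read 0, top V: go to p, push ε → (p, ε, VV$)
All input consumed in state p with stack VV$.

VV$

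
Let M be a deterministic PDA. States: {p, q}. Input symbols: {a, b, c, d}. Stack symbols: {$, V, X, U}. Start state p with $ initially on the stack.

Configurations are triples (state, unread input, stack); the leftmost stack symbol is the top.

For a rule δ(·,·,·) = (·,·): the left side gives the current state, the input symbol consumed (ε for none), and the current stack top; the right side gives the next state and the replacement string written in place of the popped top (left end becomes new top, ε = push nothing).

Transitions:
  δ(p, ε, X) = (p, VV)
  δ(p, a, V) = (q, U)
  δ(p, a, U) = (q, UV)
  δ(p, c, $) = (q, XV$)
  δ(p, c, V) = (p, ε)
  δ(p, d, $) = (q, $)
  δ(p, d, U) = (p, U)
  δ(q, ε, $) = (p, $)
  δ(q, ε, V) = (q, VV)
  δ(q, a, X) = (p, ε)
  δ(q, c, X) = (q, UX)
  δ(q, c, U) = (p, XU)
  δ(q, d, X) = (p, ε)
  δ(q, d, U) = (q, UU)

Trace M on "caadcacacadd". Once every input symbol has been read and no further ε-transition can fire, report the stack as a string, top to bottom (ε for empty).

(p, caadcacacadd, $) ⊢ (q, aadcacacadd, XV$) ⊢ (p, adcacacadd, V$) ⊢ (q, dcacacadd, U$) ⊢ (q, cacacadd, UU$) ⊢ (p, acacadd, XUU$) ⊢ (p, acacadd, VVUU$) ⊢ (q, cacadd, UVUU$) ⊢ (p, acadd, XUVUU$) ⊢ (p, acadd, VVUVUU$) ⊢ (q, cadd, UVUVUU$) ⊢ (p, add, XUVUVUU$) ⊢ (p, add, VVUVUVUU$) ⊢ (q, dd, UVUVUVUU$) ⊢ (q, d, UUVUVUVUU$) ⊢ (q, ε, UUUVUVUVUU$)
All input consumed in state q with stack UUUVUVUVUU$.

UUUVUVUVUU$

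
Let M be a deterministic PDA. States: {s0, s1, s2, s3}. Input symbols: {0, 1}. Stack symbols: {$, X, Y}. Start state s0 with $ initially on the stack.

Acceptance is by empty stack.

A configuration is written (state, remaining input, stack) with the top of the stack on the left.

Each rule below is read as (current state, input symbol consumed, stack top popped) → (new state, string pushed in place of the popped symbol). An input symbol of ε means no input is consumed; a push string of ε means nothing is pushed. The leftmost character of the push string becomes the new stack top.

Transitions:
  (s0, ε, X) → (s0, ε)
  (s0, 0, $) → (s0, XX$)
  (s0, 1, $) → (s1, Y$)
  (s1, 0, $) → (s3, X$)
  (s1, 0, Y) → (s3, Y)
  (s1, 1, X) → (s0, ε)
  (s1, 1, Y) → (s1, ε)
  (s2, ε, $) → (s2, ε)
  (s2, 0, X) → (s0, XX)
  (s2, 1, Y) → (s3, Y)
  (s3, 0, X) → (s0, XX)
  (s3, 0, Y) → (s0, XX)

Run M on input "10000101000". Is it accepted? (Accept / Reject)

(s0, 10000101000, $)
  read 1, top $: go to s1, push Y$ → (s1, 0000101000, Y$)
  read 0, top Y: go to s3, push Y → (s3, 000101000, Y$)
  read 0, top Y: go to s0, push XX → (s0, 00101000, XX$)
  ε-move, top X: go to s0, push ε → (s0, 00101000, X$)
  ε-move, top X: go to s0, push ε → (s0, 00101000, $)
  read 0, top $: go to s0, push XX$ → (s0, 0101000, XX$)
  ε-move, top X: go to s0, push ε → (s0, 0101000, X$)
  ε-move, top X: go to s0, push ε → (s0, 0101000, $)
  read 0, top $: go to s0, push XX$ → (s0, 101000, XX$)
  ε-move, top X: go to s0, push ε → (s0, 101000, X$)
  ε-move, top X: go to s0, push ε → (s0, 101000, $)
  read 1, top $: go to s1, push Y$ → (s1, 01000, Y$)
  read 0, top Y: go to s3, push Y → (s3, 1000, Y$)
No transition applies at (s3, 1000, Y$); input not fully consumed.

Reject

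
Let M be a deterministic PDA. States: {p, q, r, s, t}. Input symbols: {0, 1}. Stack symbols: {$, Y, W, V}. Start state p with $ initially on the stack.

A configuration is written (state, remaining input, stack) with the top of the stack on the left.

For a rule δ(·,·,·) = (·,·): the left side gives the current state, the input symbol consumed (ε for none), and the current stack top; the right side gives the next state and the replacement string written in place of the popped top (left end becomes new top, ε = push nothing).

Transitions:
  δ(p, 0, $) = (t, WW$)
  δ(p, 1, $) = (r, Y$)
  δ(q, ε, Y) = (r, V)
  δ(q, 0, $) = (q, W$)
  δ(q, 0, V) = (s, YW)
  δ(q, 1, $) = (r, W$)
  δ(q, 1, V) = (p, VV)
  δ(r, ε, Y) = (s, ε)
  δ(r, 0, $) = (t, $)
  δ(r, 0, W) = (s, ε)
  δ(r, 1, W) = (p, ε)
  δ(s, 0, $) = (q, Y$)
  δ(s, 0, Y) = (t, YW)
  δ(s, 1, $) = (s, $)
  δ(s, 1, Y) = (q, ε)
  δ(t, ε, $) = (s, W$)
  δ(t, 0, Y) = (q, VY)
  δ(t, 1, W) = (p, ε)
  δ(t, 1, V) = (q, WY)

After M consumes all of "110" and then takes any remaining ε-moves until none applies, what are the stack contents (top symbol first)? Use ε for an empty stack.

(p, 110, $)
  read 1, top $: go to r, push Y$ → (r, 10, Y$)
  ε-move, top Y: go to s, push ε → (s, 10, $)
  read 1, top $: go to s, push $ → (s, 0, $)
  read 0, top $: go to q, push Y$ → (q, ε, Y$)
  ε-move, top Y: go to r, push V → (r, ε, V$)
All input consumed in state r with stack V$.

V$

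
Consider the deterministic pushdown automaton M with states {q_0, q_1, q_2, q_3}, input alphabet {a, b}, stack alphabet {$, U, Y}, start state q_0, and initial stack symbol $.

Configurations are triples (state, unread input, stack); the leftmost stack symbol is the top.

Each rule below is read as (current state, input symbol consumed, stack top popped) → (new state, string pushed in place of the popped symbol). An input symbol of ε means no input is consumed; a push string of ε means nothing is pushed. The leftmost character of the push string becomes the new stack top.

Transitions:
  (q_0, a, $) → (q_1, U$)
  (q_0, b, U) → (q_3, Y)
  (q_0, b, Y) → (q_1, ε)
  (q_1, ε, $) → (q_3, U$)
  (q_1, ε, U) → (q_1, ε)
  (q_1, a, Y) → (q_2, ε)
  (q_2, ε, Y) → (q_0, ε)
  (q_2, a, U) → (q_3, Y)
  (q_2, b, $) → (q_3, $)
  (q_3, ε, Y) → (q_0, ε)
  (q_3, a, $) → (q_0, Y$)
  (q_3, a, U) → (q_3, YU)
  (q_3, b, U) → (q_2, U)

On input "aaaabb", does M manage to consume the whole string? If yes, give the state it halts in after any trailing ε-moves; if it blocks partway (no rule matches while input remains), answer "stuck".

(q_0, aaaabb, $)
  read a, top $: go to q_1, push U$ → (q_1, aaabb, U$)
  ε-move, top U: go to q_1, push ε → (q_1, aaabb, $)
  ε-move, top $: go to q_3, push U$ → (q_3, aaabb, U$)
  read a, top U: go to q_3, push YU → (q_3, aabb, YU$)
  ε-move, top Y: go to q_0, push ε → (q_0, aabb, U$)
No transition for (q_0, a, top U); M blocks with input aabb remaining.

stuck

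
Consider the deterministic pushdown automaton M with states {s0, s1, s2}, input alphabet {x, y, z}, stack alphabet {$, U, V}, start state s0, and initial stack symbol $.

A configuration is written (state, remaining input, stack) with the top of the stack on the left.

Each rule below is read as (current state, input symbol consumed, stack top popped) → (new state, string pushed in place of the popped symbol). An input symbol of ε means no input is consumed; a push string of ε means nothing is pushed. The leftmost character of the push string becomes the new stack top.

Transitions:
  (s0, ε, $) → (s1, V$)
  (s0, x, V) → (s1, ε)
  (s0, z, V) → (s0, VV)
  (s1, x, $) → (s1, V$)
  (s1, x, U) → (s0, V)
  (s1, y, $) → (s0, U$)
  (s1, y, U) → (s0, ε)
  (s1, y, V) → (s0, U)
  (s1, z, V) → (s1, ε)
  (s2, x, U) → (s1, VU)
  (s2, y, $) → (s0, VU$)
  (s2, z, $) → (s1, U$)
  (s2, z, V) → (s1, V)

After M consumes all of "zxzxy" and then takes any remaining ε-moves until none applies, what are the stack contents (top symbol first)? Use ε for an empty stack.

(s0, zxzxy, $)
  ε-move, top $: go to s1, push V$ → (s1, zxzxy, V$)
  read z, top V: go to s1, push ε → (s1, xzxy, $)
  read x, top $: go to s1, push V$ → (s1, zxy, V$)
  read z, top V: go to s1, push ε → (s1, xy, $)
  read x, top $: go to s1, push V$ → (s1, y, V$)
  read y, top V: go to s0, push U → (s0, ε, U$)
All input consumed in state s0 with stack U$.

U$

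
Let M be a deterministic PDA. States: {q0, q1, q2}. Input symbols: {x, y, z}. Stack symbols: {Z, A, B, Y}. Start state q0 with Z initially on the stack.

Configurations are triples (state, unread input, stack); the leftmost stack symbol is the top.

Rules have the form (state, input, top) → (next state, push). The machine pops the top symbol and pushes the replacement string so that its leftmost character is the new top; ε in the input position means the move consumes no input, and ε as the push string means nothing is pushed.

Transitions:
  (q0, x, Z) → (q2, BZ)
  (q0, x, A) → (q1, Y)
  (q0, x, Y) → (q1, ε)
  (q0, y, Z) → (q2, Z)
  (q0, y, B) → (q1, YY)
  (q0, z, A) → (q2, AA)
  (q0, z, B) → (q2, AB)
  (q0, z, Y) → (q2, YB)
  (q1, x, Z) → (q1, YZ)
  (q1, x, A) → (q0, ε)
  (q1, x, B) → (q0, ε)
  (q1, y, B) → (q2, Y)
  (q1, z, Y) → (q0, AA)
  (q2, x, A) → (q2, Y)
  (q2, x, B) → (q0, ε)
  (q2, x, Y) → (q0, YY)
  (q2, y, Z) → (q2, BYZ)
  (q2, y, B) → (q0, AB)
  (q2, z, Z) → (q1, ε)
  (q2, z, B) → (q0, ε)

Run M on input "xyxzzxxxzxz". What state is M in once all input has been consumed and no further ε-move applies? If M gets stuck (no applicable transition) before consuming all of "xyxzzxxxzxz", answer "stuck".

q0

(q0, xyxzzxxxzxz, Z) ⊢ (q2, yxzzxxxzxz, BZ) ⊢ (q0, xzzxxxzxz, ABZ) ⊢ (q1, zzxxxzxz, YBZ) ⊢ (q0, zxxxzxz, AABZ) ⊢ (q2, xxxzxz, AAABZ) ⊢ (q2, xxzxz, YAABZ) ⊢ (q0, xzxz, YYAABZ) ⊢ (q1, zxz, YAABZ) ⊢ (q0, xz, AAAABZ) ⊢ (q1, z, YAAABZ) ⊢ (q0, ε, AAAAABZ)
All input consumed; M is in state q0.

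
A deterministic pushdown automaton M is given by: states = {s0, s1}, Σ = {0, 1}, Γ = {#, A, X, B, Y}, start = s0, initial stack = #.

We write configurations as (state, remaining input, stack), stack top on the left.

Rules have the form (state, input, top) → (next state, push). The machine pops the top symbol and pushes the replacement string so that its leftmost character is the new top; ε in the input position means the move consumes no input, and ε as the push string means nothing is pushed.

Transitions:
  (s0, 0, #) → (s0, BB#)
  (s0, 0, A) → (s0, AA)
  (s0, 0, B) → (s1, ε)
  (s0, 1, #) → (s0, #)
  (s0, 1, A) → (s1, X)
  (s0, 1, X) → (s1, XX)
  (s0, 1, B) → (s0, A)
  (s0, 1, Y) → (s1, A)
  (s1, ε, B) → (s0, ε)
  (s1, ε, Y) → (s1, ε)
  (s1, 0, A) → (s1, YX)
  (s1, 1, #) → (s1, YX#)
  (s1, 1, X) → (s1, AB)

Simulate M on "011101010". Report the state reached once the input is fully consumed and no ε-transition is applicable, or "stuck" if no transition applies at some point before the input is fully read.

s1

(s0, 011101010, #)
  read 0, top #: go to s0, push BB# → (s0, 11101010, BB#)
  read 1, top B: go to s0, push A → (s0, 1101010, AB#)
  read 1, top A: go to s1, push X → (s1, 101010, XB#)
  read 1, top X: go to s1, push AB → (s1, 01010, ABB#)
  read 0, top A: go to s1, push YX → (s1, 1010, YXBB#)
  ε-move, top Y: go to s1, push ε → (s1, 1010, XBB#)
  read 1, top X: go to s1, push AB → (s1, 010, ABBB#)
  read 0, top A: go to s1, push YX → (s1, 10, YXBBB#)
  ε-move, top Y: go to s1, push ε → (s1, 10, XBBB#)
  read 1, top X: go to s1, push AB → (s1, 0, ABBBB#)
  read 0, top A: go to s1, push YX → (s1, ε, YXBBBB#)
  ε-move, top Y: go to s1, push ε → (s1, ε, XBBBB#)
All input consumed; M is in state s1.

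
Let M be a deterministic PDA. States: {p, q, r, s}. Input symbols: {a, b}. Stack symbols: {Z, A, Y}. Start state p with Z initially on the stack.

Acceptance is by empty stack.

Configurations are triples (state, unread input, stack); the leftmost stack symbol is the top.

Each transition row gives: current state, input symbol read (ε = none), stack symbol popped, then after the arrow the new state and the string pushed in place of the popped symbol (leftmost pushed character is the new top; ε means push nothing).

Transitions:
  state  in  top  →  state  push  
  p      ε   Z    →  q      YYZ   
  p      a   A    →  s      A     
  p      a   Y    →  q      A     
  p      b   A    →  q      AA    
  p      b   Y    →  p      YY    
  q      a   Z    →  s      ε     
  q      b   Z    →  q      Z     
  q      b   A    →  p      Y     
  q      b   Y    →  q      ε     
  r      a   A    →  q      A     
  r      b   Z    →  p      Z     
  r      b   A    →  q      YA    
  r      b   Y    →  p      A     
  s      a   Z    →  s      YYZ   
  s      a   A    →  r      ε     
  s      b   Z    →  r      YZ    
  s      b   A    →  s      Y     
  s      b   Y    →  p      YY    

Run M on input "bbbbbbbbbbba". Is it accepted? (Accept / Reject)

Accept

(p, bbbbbbbbbbba, Z) ⊢ (q, bbbbbbbbbbba, YYZ) ⊢ (q, bbbbbbbbbba, YZ) ⊢ (q, bbbbbbbbba, Z) ⊢ (q, bbbbbbbba, Z) ⊢ (q, bbbbbbba, Z) ⊢ (q, bbbbbba, Z) ⊢ (q, bbbbba, Z) ⊢ (q, bbbba, Z) ⊢ (q, bbba, Z) ⊢ (q, bba, Z) ⊢ (q, ba, Z) ⊢ (q, a, Z) ⊢ (s, ε, ε)
All input consumed and the stack is empty.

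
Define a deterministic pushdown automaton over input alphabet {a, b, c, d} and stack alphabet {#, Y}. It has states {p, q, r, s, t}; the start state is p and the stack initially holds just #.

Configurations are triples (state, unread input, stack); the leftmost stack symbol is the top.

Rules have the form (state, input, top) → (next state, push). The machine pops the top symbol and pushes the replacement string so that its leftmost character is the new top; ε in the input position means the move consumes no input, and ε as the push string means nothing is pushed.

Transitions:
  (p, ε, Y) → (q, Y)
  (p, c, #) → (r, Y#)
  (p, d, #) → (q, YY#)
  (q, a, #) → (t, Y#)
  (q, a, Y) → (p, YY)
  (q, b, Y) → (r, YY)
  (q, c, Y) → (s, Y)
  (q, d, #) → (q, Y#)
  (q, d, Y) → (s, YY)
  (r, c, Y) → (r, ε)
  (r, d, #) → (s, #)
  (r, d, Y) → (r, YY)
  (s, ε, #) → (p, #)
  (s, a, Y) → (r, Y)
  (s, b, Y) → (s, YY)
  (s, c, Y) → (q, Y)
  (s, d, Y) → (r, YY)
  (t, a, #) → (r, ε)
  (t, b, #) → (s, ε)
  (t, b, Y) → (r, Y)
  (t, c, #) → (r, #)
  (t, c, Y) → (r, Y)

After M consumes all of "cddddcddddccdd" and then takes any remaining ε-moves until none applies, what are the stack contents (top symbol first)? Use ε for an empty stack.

YYYYYYYY#

(p, cddddcddddccdd, #) ⊢ (r, ddddcddddccdd, Y#) ⊢ (r, dddcddddccdd, YY#) ⊢ (r, ddcddddccdd, YYY#) ⊢ (r, dcddddccdd, YYYY#) ⊢ (r, cddddccdd, YYYYY#) ⊢ (r, ddddccdd, YYYY#) ⊢ (r, dddccdd, YYYYY#) ⊢ (r, ddccdd, YYYYYY#) ⊢ (r, dccdd, YYYYYYY#) ⊢ (r, ccdd, YYYYYYYY#) ⊢ (r, cdd, YYYYYYY#) ⊢ (r, dd, YYYYYY#) ⊢ (r, d, YYYYYYY#) ⊢ (r, ε, YYYYYYYY#)
All input consumed in state r with stack YYYYYYYY#.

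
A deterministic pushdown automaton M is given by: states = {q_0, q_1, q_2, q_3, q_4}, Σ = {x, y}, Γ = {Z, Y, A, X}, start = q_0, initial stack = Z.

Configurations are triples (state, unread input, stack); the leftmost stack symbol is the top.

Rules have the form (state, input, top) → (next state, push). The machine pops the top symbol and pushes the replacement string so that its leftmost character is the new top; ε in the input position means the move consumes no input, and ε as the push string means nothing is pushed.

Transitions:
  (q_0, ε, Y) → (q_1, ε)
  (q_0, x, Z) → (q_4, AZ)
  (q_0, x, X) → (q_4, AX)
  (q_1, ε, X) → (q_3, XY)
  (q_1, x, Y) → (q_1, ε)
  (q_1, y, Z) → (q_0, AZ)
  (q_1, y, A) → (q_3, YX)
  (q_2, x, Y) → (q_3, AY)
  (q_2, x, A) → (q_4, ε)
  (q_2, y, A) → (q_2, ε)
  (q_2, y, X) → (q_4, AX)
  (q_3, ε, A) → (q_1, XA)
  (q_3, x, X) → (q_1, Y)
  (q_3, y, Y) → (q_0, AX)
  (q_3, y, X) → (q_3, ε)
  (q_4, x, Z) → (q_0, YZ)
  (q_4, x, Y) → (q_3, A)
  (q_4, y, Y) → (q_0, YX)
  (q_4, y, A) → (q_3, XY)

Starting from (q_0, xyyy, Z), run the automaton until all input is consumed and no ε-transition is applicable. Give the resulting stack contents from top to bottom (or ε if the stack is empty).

AXZ

(q_0, xyyy, Z)
  read x, top Z: go to q_4, push AZ → (q_4, yyy, AZ)
  read y, top A: go to q_3, push XY → (q_3, yy, XYZ)
  read y, top X: go to q_3, push ε → (q_3, y, YZ)
  read y, top Y: go to q_0, push AX → (q_0, ε, AXZ)
All input consumed in state q_0 with stack AXZ.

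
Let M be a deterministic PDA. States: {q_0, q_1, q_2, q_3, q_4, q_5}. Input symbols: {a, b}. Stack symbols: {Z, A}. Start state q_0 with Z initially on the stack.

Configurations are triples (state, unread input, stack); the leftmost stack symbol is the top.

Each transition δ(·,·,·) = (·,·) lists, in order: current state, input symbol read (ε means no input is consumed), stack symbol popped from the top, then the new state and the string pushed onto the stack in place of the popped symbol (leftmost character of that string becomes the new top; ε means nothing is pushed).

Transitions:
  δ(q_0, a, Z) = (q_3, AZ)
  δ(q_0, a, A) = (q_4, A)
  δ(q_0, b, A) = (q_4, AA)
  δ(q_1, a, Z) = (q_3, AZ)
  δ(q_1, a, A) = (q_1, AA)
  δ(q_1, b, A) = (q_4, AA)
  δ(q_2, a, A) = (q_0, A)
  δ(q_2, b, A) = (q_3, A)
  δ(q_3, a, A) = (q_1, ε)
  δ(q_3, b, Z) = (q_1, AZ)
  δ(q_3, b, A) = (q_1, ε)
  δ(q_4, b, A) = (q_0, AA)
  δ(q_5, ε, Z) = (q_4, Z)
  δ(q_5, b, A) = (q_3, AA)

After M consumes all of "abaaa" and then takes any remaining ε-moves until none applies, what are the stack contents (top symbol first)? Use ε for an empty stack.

AZ

(q_0, abaaa, Z)
  read a, top Z: go to q_3, push AZ → (q_3, baaa, AZ)
  read b, top A: go to q_1, push ε → (q_1, aaa, Z)
  read a, top Z: go to q_3, push AZ → (q_3, aa, AZ)
  read a, top A: go to q_1, push ε → (q_1, a, Z)
  read a, top Z: go to q_3, push AZ → (q_3, ε, AZ)
All input consumed in state q_3 with stack AZ.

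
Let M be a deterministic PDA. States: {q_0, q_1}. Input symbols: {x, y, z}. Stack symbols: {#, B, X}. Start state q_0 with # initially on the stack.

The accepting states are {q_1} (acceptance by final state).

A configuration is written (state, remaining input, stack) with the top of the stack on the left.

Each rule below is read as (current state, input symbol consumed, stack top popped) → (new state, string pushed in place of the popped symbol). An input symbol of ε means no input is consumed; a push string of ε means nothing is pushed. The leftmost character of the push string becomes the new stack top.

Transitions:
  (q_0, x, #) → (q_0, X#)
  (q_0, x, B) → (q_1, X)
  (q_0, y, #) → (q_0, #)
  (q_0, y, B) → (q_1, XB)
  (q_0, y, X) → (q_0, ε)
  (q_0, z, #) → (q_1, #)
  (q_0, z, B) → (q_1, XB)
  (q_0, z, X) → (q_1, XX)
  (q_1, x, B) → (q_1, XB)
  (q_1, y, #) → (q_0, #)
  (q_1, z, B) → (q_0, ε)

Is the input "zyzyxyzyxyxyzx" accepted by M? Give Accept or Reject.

(q_0, zyzyxyzyxyxyzx, #)
  read z, top #: go to q_1, push # → (q_1, yzyxyzyxyxyzx, #)
  read y, top #: go to q_0, push # → (q_0, zyxyzyxyxyzx, #)
  read z, top #: go to q_1, push # → (q_1, yxyzyxyxyzx, #)
  read y, top #: go to q_0, push # → (q_0, xyzyxyxyzx, #)
  read x, top #: go to q_0, push X# → (q_0, yzyxyxyzx, X#)
  read y, top X: go to q_0, push ε → (q_0, zyxyxyzx, #)
  read z, top #: go to q_1, push # → (q_1, yxyxyzx, #)
  read y, top #: go to q_0, push # → (q_0, xyxyzx, #)
  read x, top #: go to q_0, push X# → (q_0, yxyzx, X#)
  read y, top X: go to q_0, push ε → (q_0, xyzx, #)
  read x, top #: go to q_0, push X# → (q_0, yzx, X#)
  read y, top X: go to q_0, push ε → (q_0, zx, #)
  read z, top #: go to q_1, push # → (q_1, x, #)
No transition applies at (q_1, x, #); input not fully consumed.

Reject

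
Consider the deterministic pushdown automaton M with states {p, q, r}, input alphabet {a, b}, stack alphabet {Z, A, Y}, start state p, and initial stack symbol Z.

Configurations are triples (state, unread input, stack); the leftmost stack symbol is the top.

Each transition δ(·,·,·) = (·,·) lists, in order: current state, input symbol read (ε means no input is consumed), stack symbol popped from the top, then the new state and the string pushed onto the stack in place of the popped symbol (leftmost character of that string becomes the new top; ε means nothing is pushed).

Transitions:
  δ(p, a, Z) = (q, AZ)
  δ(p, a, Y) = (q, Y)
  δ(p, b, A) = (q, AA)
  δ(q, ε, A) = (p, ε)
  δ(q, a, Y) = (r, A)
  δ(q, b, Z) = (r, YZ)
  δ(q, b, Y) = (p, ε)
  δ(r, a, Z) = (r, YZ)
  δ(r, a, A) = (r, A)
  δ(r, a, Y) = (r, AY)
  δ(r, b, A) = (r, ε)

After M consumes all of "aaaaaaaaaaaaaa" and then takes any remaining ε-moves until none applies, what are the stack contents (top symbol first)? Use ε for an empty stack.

Z

(p, aaaaaaaaaaaaaa, Z)
  read a, top Z: go to q, push AZ → (q, aaaaaaaaaaaaa, AZ)
  ε-move, top A: go to p, push ε → (p, aaaaaaaaaaaaa, Z)
  read a, top Z: go to q, push AZ → (q, aaaaaaaaaaaa, AZ)
  ε-move, top A: go to p, push ε → (p, aaaaaaaaaaaa, Z)
  read a, top Z: go to q, push AZ → (q, aaaaaaaaaaa, AZ)
  ε-move, top A: go to p, push ε → (p, aaaaaaaaaaa, Z)
  read a, top Z: go to q, push AZ → (q, aaaaaaaaaa, AZ)
  ε-move, top A: go to p, push ε → (p, aaaaaaaaaa, Z)
  read a, top Z: go to q, push AZ → (q, aaaaaaaaa, AZ)
  ε-move, top A: go to p, push ε → (p, aaaaaaaaa, Z)
  read a, top Z: go to q, push AZ → (q, aaaaaaaa, AZ)
  ε-move, top A: go to p, push ε → (p, aaaaaaaa, Z)
  read a, top Z: go to q, push AZ → (q, aaaaaaa, AZ)
  ε-move, top A: go to p, push ε → (p, aaaaaaa, Z)
  read a, top Z: go to q, push AZ → (q, aaaaaa, AZ)
  ε-move, top A: go to p, push ε → (p, aaaaaa, Z)
  read a, top Z: go to q, push AZ → (q, aaaaa, AZ)
  ε-move, top A: go to p, push ε → (p, aaaaa, Z)
  read a, top Z: go to q, push AZ → (q, aaaa, AZ)
  ε-move, top A: go to p, push ε → (p, aaaa, Z)
  read a, top Z: go to q, push AZ → (q, aaa, AZ)
  ε-move, top A: go to p, push ε → (p, aaa, Z)
  read a, top Z: go to q, push AZ → (q, aa, AZ)
  ε-move, top A: go to p, push ε → (p, aa, Z)
  read a, top Z: go to q, push AZ → (q, a, AZ)
  ε-move, top A: go to p, push ε → (p, a, Z)
  read a, top Z: go to q, push AZ → (q, ε, AZ)
  ε-move, top A: go to p, push ε → (p, ε, Z)
All input consumed in state p with stack Z.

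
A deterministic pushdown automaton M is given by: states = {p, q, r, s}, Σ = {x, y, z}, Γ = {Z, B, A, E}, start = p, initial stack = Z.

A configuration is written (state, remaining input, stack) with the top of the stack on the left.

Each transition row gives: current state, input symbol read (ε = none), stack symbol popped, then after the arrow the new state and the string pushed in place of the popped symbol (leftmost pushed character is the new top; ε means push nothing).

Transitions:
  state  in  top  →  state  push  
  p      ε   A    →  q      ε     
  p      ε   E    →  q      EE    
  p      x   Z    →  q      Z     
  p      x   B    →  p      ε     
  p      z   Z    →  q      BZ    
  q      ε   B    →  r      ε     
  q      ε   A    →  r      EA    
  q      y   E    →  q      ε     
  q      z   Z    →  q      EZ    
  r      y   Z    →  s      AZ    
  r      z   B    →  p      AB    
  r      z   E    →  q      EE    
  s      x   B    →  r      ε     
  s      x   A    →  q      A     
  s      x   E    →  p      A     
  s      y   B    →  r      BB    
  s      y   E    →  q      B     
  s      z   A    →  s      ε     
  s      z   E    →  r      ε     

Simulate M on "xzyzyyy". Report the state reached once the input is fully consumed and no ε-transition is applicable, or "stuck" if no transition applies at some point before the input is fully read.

(p, xzyzyyy, Z) ⊢ (q, zyzyyy, Z) ⊢ (q, yzyyy, EZ) ⊢ (q, zyyy, Z) ⊢ (q, yyy, EZ) ⊢ (q, yy, Z)
No transition for (q, y, top Z); M blocks with input yy remaining.

stuck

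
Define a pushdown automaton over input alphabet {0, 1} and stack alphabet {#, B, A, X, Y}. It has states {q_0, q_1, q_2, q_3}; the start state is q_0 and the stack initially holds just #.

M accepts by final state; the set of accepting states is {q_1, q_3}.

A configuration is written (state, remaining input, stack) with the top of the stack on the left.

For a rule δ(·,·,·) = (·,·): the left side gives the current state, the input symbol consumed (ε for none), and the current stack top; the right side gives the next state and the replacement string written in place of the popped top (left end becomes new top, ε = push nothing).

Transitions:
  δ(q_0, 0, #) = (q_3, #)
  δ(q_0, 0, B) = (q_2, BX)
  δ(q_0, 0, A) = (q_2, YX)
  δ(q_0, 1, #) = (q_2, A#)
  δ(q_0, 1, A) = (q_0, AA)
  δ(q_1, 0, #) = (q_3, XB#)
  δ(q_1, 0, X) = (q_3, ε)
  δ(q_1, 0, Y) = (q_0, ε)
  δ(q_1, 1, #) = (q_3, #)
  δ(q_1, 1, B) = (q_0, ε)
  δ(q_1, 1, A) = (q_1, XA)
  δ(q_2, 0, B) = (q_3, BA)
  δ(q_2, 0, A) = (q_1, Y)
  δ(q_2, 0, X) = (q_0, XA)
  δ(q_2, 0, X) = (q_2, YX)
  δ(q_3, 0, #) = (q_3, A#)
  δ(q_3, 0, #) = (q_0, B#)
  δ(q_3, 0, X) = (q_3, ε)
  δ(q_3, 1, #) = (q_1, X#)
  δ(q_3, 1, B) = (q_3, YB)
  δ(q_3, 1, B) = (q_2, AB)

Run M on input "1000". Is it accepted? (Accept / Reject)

One accepting computation: (q_0, 1000, #) ⊢ (q_2, 000, A#) ⊢ (q_1, 00, Y#) ⊢ (q_0, 0, #) ⊢ (q_3, ε, #)
All input consumed and state q_3 ∈ F.

Accept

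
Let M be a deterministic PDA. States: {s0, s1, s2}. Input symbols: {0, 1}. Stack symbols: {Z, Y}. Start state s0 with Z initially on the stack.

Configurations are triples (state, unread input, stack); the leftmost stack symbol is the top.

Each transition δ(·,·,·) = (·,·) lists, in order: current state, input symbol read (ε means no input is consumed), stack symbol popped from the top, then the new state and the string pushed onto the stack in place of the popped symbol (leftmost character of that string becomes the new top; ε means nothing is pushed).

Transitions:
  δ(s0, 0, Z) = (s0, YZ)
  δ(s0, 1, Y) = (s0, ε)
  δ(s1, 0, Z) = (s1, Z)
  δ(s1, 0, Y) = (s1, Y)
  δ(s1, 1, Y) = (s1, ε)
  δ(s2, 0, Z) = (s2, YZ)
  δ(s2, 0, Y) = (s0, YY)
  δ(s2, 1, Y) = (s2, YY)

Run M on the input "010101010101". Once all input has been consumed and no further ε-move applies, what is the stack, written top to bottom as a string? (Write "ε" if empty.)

Z

(s0, 010101010101, Z) ⊢ (s0, 10101010101, YZ) ⊢ (s0, 0101010101, Z) ⊢ (s0, 101010101, YZ) ⊢ (s0, 01010101, Z) ⊢ (s0, 1010101, YZ) ⊢ (s0, 010101, Z) ⊢ (s0, 10101, YZ) ⊢ (s0, 0101, Z) ⊢ (s0, 101, YZ) ⊢ (s0, 01, Z) ⊢ (s0, 1, YZ) ⊢ (s0, ε, Z)
All input consumed in state s0 with stack Z.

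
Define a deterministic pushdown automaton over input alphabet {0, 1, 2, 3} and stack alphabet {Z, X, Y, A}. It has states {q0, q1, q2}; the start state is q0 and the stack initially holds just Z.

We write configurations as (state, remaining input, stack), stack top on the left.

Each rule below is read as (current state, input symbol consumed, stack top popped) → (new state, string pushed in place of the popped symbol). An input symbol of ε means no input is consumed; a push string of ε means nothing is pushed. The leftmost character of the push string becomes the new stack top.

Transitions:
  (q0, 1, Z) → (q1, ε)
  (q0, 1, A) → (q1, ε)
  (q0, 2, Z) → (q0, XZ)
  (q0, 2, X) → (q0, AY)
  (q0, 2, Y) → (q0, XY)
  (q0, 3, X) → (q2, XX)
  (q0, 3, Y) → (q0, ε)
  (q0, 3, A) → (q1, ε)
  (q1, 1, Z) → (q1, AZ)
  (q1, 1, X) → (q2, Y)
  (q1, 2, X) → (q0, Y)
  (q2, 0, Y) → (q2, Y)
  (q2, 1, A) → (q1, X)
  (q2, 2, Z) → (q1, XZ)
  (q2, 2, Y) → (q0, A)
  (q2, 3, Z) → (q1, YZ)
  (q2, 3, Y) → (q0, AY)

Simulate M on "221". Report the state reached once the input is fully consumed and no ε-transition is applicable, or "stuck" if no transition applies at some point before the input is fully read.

q1

(q0, 221, Z)
  read 2, top Z: go to q0, push XZ → (q0, 21, XZ)
  read 2, top X: go to q0, push AY → (q0, 1, AYZ)
  read 1, top A: go to q1, push ε → (q1, ε, YZ)
All input consumed; M is in state q1.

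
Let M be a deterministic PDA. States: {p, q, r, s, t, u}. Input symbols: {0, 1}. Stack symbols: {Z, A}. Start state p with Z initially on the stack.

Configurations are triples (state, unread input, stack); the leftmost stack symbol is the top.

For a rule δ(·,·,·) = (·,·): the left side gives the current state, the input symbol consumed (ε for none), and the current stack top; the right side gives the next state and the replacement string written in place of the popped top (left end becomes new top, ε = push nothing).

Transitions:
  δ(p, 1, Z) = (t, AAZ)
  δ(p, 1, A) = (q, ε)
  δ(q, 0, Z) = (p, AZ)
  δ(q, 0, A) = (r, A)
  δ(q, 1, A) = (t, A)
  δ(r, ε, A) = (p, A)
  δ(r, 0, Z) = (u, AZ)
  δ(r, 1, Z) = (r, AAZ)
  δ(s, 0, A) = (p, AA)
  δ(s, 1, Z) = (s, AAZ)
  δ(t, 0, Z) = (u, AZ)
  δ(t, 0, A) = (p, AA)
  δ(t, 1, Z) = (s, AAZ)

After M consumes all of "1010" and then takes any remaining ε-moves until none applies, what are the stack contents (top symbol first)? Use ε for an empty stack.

(p, 1010, Z)
  read 1, top Z: go to t, push AAZ → (t, 010, AAZ)
  read 0, top A: go to p, push AA → (p, 10, AAAZ)
  read 1, top A: go to q, push ε → (q, 0, AAZ)
  read 0, top A: go to r, push A → (r, ε, AAZ)
  ε-move, top A: go to p, push A → (p, ε, AAZ)
All input consumed in state p with stack AAZ.

AAZ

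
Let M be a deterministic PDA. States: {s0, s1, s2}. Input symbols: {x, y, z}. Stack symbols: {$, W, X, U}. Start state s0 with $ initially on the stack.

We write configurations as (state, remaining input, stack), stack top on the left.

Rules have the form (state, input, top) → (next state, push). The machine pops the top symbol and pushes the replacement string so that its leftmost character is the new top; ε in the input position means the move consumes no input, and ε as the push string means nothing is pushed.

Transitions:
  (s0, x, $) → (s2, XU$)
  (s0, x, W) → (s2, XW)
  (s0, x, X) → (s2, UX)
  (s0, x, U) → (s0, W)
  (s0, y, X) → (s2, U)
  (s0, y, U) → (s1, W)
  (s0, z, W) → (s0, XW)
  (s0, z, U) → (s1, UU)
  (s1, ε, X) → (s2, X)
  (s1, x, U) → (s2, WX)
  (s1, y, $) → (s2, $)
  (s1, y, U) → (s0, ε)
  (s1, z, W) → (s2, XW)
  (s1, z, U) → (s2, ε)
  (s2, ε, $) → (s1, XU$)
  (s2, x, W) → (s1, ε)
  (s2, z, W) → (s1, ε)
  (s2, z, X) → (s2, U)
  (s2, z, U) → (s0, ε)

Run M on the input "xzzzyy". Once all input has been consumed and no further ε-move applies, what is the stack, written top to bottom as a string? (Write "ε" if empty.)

W$

(s0, xzzzyy, $) ⊢ (s2, zzzyy, XU$) ⊢ (s2, zzyy, UU$) ⊢ (s0, zyy, U$) ⊢ (s1, yy, UU$) ⊢ (s0, y, U$) ⊢ (s1, ε, W$)
All input consumed in state s1 with stack W$.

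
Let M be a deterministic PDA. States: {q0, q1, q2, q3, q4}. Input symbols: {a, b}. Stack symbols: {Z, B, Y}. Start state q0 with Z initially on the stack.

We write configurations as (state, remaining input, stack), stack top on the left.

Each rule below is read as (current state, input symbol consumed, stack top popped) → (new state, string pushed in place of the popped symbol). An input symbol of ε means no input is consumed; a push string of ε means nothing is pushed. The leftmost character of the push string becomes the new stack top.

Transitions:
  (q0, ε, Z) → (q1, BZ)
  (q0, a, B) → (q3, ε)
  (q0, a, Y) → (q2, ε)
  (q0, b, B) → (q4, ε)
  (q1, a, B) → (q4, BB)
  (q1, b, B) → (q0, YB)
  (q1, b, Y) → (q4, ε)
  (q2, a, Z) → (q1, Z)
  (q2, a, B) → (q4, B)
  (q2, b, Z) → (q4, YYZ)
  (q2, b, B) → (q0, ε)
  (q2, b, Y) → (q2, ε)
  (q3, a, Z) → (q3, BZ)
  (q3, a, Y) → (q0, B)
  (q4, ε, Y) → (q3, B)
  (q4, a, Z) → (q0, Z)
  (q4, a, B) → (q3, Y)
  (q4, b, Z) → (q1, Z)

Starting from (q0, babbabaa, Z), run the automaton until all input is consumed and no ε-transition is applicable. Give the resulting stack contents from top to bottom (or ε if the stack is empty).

YBZ

(q0, babbabaa, Z)
  ε-move, top Z: go to q1, push BZ → (q1, babbabaa, BZ)
  read b, top B: go to q0, push YB → (q0, abbabaa, YBZ)
  read a, top Y: go to q2, push ε → (q2, bbabaa, BZ)
  read b, top B: go to q0, push ε → (q0, babaa, Z)
  ε-move, top Z: go to q1, push BZ → (q1, babaa, BZ)
  read b, top B: go to q0, push YB → (q0, abaa, YBZ)
  read a, top Y: go to q2, push ε → (q2, baa, BZ)
  read b, top B: go to q0, push ε → (q0, aa, Z)
  ε-move, top Z: go to q1, push BZ → (q1, aa, BZ)
  read a, top B: go to q4, push BB → (q4, a, BBZ)
  read a, top B: go to q3, push Y → (q3, ε, YBZ)
All input consumed in state q3 with stack YBZ.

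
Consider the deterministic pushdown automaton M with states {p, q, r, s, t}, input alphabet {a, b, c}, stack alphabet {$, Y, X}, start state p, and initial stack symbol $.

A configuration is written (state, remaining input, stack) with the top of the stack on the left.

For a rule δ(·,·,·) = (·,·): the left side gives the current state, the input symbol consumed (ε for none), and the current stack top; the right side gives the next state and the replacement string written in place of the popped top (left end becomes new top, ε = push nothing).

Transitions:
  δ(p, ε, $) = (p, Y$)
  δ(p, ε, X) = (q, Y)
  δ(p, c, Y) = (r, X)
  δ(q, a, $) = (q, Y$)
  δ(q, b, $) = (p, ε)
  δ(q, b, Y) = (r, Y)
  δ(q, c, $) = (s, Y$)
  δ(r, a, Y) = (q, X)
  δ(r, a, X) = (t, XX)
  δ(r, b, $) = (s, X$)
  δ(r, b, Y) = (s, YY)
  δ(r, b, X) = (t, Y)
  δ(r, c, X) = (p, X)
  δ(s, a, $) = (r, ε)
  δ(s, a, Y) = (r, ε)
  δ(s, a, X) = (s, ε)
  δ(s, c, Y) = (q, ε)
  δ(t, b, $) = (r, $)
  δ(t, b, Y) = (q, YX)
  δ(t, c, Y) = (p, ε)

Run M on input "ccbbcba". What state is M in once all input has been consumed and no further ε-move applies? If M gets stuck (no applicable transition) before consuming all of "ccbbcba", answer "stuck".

(p, ccbbcba, $) ⊢ (p, ccbbcba, Y$) ⊢ (r, cbbcba, X$) ⊢ (p, bbcba, X$) ⊢ (q, bbcba, Y$) ⊢ (r, bcba, Y$) ⊢ (s, cba, YY$) ⊢ (q, ba, Y$) ⊢ (r, a, Y$) ⊢ (q, ε, X$)
All input consumed; M is in state q.

q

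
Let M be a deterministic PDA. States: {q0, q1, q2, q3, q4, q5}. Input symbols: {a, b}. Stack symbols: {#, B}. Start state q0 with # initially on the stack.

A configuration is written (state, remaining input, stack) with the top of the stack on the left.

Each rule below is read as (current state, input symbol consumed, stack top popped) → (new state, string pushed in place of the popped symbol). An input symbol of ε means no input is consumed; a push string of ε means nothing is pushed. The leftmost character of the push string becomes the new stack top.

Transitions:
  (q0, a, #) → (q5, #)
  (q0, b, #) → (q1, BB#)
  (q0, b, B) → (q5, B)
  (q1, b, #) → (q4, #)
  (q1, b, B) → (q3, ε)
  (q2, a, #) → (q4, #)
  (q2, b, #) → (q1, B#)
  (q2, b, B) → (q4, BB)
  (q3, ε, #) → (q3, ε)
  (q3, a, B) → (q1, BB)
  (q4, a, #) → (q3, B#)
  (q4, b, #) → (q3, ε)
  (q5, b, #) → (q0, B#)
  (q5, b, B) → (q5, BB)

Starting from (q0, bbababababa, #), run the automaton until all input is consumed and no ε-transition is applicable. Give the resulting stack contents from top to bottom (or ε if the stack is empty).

(q0, bbababababa, #) ⊢ (q1, bababababa, BB#) ⊢ (q3, ababababa, B#) ⊢ (q1, babababa, BB#) ⊢ (q3, abababa, B#) ⊢ (q1, bababa, BB#) ⊢ (q3, ababa, B#) ⊢ (q1, baba, BB#) ⊢ (q3, aba, B#) ⊢ (q1, ba, BB#) ⊢ (q3, a, B#) ⊢ (q1, ε, BB#)
All input consumed in state q1 with stack BB#.

BB#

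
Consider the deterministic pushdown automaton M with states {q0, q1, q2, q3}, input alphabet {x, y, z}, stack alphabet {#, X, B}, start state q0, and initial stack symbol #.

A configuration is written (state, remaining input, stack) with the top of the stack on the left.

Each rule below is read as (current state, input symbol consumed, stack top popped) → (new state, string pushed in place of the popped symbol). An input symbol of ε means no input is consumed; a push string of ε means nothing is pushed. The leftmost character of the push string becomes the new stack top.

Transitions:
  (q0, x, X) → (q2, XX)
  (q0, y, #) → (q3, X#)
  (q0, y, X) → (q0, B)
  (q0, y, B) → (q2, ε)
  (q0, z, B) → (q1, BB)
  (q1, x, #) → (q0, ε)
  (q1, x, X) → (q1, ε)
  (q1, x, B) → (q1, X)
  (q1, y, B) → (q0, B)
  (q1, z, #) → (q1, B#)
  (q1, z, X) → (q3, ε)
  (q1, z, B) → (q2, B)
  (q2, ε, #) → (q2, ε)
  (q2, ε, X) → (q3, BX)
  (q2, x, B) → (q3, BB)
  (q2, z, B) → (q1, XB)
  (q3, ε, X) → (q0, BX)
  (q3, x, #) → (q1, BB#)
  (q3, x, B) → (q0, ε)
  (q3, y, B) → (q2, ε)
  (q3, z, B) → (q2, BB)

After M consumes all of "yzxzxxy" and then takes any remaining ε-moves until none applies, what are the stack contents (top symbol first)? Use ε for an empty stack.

(q0, yzxzxxy, #)
  read y, top #: go to q3, push X# → (q3, zxzxxy, X#)
  ε-move, top X: go to q0, push BX → (q0, zxzxxy, BX#)
  read z, top B: go to q1, push BB → (q1, xzxxy, BBX#)
  read x, top B: go to q1, push X → (q1, zxxy, XBX#)
  read z, top X: go to q3, push ε → (q3, xxy, BX#)
  read x, top B: go to q0, push ε → (q0, xy, X#)
  read x, top X: go to q2, push XX → (q2, y, XX#)
  ε-move, top X: go to q3, push BX → (q3, y, BXX#)
  read y, top B: go to q2, push ε → (q2, ε, XX#)
  ε-move, top X: go to q3, push BX → (q3, ε, BXX#)
All input consumed in state q3 with stack BXX#.

BXX#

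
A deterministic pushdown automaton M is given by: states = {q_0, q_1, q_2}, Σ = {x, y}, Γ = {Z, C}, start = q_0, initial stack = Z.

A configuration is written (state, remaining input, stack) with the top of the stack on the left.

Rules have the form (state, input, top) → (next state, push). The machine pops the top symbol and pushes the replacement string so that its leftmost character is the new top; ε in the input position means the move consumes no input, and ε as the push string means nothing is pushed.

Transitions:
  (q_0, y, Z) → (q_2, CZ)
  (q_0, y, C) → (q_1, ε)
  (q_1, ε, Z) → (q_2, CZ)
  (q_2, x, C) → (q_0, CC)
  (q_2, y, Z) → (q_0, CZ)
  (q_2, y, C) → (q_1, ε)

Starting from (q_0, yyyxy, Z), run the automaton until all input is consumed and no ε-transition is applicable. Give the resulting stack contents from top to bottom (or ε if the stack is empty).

(q_0, yyyxy, Z) ⊢ (q_2, yyxy, CZ) ⊢ (q_1, yxy, Z) ⊢ (q_2, yxy, CZ) ⊢ (q_1, xy, Z) ⊢ (q_2, xy, CZ) ⊢ (q_0, y, CCZ) ⊢ (q_1, ε, CZ)
All input consumed in state q_1 with stack CZ.

CZ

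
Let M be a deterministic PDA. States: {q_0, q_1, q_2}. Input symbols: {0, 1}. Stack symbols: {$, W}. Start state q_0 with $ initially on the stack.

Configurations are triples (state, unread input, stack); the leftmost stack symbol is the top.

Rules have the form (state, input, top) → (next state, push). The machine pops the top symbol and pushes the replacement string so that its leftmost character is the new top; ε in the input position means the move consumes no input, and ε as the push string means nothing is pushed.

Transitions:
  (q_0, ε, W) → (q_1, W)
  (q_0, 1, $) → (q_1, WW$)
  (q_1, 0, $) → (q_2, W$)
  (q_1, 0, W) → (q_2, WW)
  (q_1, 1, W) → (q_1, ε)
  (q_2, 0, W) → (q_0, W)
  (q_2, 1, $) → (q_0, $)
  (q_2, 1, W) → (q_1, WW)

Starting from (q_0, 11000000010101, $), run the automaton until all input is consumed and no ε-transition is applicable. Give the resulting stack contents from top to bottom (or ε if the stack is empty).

WWWWWWWWWW$

(q_0, 11000000010101, $)
  read 1, top $: go to q_1, push WW$ → (q_1, 1000000010101, WW$)
  read 1, top W: go to q_1, push ε → (q_1, 000000010101, W$)
  read 0, top W: go to q_2, push WW → (q_2, 00000010101, WW$)
  read 0, top W: go to q_0, push W → (q_0, 0000010101, WW$)
  ε-move, top W: go to q_1, push W → (q_1, 0000010101, WW$)
  read 0, top W: go to q_2, push WW → (q_2, 000010101, WWW$)
  read 0, top W: go to q_0, push W → (q_0, 00010101, WWW$)
  ε-move, top W: go to q_1, push W → (q_1, 00010101, WWW$)
  read 0, top W: go to q_2, push WW → (q_2, 0010101, WWWW$)
  read 0, top W: go to q_0, push W → (q_0, 010101, WWWW$)
  ε-move, top W: go to q_1, push W → (q_1, 010101, WWWW$)
  read 0, top W: go to q_2, push WW → (q_2, 10101, WWWWW$)
  read 1, top W: go to q_1, push WW → (q_1, 0101, WWWWWW$)
  read 0, top W: go to q_2, push WW → (q_2, 101, WWWWWWW$)
  read 1, top W: go to q_1, push WW → (q_1, 01, WWWWWWWW$)
  read 0, top W: go to q_2, push WW → (q_2, 1, WWWWWWWWW$)
  read 1, top W: go to q_1, push WW → (q_1, ε, WWWWWWWWWW$)
All input consumed in state q_1 with stack WWWWWWWWWW$.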